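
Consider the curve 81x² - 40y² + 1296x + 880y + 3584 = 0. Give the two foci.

81(x² + 16x) -40(y² - 22y) = -3584
Completing the square gives 81(x + 8)² -40(y - 11)² = -3584 + 5184 - 4840 = -3240.
Dividing both sides by -3240: (y - 11)²/81 - (x + 8)²/40 = 1
Hyperbola, center (-8, 11), transverse axis vertical; a² = 81, b² = 40.
c² = a² + b² = 81 + 40 = 121, so c = 11.
Foci lie on the vertical axis through the center: (h, k ± c).

(-8, 0) and (-8, 22)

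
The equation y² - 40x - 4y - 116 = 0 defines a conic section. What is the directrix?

x = -13

Only y is squared. Complete the square in y: (y - 2)² = 40(x + 3).
Vertex (-3, 2); 4p = 40 so p = 10. Opens right.
Directrix is the vertical line x = h − p = -3 − (10) = -13.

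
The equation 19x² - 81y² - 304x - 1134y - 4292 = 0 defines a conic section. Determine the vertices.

Rearranging, 19(x² - 16x) -81(y² + 14y) = 4292.
Complete the square in x and y: 19(x - 8)² -81(y + 7)² = 4292 + 1216 - 3969 = 1539
Divide by 1539: (x - 8)²/81 - (y + 7)²/19 = 1
Hyperbola, center (8, -7), transverse axis horizontal; a² = 81, b² = 19.
a = 9. Vertices at (h ± a, k).

(-1, -7) and (17, -7)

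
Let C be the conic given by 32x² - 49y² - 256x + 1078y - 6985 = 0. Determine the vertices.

Group the x- and y-terms: 32(x² - 8x) -49(y² - 22y) = 6985
32(x - 4)² -49(y - 11)² = 6985 + 512 - 5929 = 1568
Divide through by 1568 to get (x - 4)²/49 - (y - 11)²/32 = 1.
Hyperbola, center (4, 11), transverse axis horizontal; a² = 49, b² = 32.
a = 7. Vertices at (h ± a, k).

(-3, 11) and (11, 11)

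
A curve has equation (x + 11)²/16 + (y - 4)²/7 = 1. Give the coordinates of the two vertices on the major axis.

(-15, 4) and (-7, 4)

Center (-11, 4). The larger denominator 16 sits under the x-term, so the major axis is horizontal; a² = 16, b² = 7.
a = 4. Vertices at (h ± a, k).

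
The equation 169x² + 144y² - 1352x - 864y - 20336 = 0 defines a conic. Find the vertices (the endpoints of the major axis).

(4, -10) and (4, 16)

Group the x- and y-terms: 169(x² - 8x) + 144(y² - 6y) = 20336
Complete the square: 169(x - 4)² + 144(y - 3)² = 20336 + 2704 + 1296 = 24336
Divide by 24336: (x - 4)²/144 + (y - 3)²/169 = 1
Ellipse, center (4, 3), major axis vertical; a² = 169, b² = 144.
a = 13. Vertices at (h, k ± a).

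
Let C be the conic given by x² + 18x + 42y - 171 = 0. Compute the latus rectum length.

42

Only x is squared. Complete the square in x: (x + 9)² = -42(y - 6).
Vertex (-9, 6); 4p = -42 so p = -21/2. Opens down.
Latus rectum length = |4p| = 42.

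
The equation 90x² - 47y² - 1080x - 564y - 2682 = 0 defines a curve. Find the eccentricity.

90(x² - 12x) -47(y² + 12y) = 2682
90(x - 6)² -47(y + 6)² = 2682 + 3240 - 1692 = 4230
Divide by 4230: (x - 6)²/47 - (y + 6)²/90 = 1
Hyperbola, center (6, -6), transverse axis horizontal; a² = 47, b² = 90.
c² = a² + b² = 137, so c = √137.
e = c/a = √137/√47 = √6439/47.

e = √6439/47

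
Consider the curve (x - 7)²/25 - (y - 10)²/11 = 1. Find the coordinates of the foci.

(1, 10) and (13, 10)

Center (7, 10). The positive term is the x-term, so the transverse axis is horizontal; a² = 25, b² = 11.
c² = a² + b² = 25 + 11 = 36, so c = 6.
Foci lie on the horizontal axis through the center: (h ± c, k).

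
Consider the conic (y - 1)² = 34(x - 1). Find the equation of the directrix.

Vertex (1, 1); 4p = 34 so p = 17/2. Opens right.
Directrix is the vertical line x = h − p = 1 − (17/2) = -15/2.

x = -15/2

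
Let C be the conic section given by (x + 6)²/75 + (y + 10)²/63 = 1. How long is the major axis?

Center (-6, -10). The larger denominator 75 sits under the x-term, so the major axis is horizontal; a² = 75, b² = 63.
a² = 75 so a = 5√3; the major axis has length 2a = 10√3.

10√3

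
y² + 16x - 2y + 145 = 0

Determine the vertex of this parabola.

(-9, 1)

Only y is squared. Complete the square in y: (y - 1)² = -16(x + 9).
Vertex (-9, 1); 4p = -16 so p = -4. Opens left.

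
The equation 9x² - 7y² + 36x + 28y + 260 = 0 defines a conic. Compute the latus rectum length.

Group: 9(x² + 4x) -7(y² - 4y) = -260
Complete the square: 9(x + 2)² -7(y - 2)² = -260 + 36 - 28 = -252
Divide by -252: (y - 2)²/36 - (x + 2)²/28 = 1
Hyperbola, center (-2, 2), transverse axis vertical; a² = 36, b² = 28.
Latus rectum length = 2b²/a = 2·28/6 = 28/3.

28/3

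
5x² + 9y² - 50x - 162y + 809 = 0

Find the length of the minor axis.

Group the x- and y-terms: 5(x² - 10x) + 9(y² - 18y) = -809
5(x - 5)² + 9(y - 9)² = -809 + 125 + 729 = 45
Divide by 45: (x - 5)²/9 + (y - 9)²/5 = 1
Ellipse, center (5, 9), major axis horizontal; a² = 9, b² = 5.
b² = 5 so b = √5; the minor axis has length 2b = 2√5.

2√5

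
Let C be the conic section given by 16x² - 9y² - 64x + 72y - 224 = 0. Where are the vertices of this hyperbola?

(-1, 4) and (5, 4)

Rearranging, 16(x² - 4x) -9(y² - 8y) = 224.
Complete the square in x and y: 16(x - 2)² -9(y - 4)² = 224 + 64 - 144 = 144
Dividing both sides by 144: (x - 2)²/9 - (y - 4)²/16 = 1
Hyperbola, center (2, 4), transverse axis horizontal; a² = 9, b² = 16.
a = 3. Vertices at (h ± a, k).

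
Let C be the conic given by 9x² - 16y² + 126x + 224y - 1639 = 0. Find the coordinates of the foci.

Group the x- and y-terms: 9(x² + 14x) -16(y² - 14y) = 1639
Completing the square gives 9(x + 7)² -16(y - 7)² = 1639 + 441 - 784 = 1296.
Dividing both sides by 1296: (x + 7)²/144 - (y - 7)²/81 = 1
Hyperbola, center (-7, 7), transverse axis horizontal; a² = 144, b² = 81.
c² = a² + b² = 144 + 81 = 225, so c = 15.
Foci lie on the horizontal axis through the center: (h ± c, k).

(-22, 7) and (8, 7)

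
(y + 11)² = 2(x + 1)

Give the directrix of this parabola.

Vertex (-1, -11); 4p = 2 so p = 1/2. Opens right.
Directrix is the vertical line x = h − p = -1 − (1/2) = -3/2.

x = -3/2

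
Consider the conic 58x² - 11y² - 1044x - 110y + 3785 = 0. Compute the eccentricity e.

e = √759/11

Collect terms: 58(x² - 18x) -11(y² + 10y) = -3785
Complete the square: 58(x - 9)² -11(y + 5)² = -3785 + 4698 - 275 = 638
Dividing both sides by 638: (x - 9)²/11 - (y + 5)²/58 = 1
Hyperbola, center (9, -5), transverse axis horizontal; a² = 11, b² = 58.
c² = a² + b² = 69, so c = √69.
e = c/a = √69/√11 = √759/11.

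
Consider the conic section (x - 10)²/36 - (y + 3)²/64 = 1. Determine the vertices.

Center (10, -3). The positive term is the x-term, so the transverse axis is horizontal; a² = 36, b² = 64.
a = 6. Vertices at (h ± a, k).

(4, -3) and (16, -3)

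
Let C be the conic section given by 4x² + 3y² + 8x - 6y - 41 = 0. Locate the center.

(-1, 1)

Group the x- and y-terms: 4(x² + 2x) + 3(y² - 2y) = 41
4(x + 1)² + 3(y - 1)² = 41 + 4 + 3 = 48
Divide by 48: (x + 1)²/12 + (y - 1)²/16 = 1
Ellipse with center (-1, 1).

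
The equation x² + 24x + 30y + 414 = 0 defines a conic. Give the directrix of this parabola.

Only x is squared. Complete the square in x: (x + 12)² = -30(y + 9).
Vertex (-12, -9); 4p = -30 so p = -15/2. Opens down.
Directrix is the horizontal line y = k − p = -9 − (-15/2) = -3/2.

y = -3/2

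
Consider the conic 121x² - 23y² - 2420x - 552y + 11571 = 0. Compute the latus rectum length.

46/11

Collect terms: 121(x² - 20x) -23(y² + 24y) = -11571
Completing the square gives 121(x - 10)² -23(y + 12)² = -11571 + 12100 - 3312 = -2783.
Dividing both sides by -2783: (y + 12)²/121 - (x - 10)²/23 = 1
Hyperbola, center (10, -12), transverse axis vertical; a² = 121, b² = 23.
Latus rectum length = 2b²/a = 2·23/11 = 46/11.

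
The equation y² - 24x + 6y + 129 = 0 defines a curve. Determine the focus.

Only y is squared. Complete the square in y: (y + 3)² = 24(x - 5).
Vertex (5, -3); 4p = 24 so p = 6. Opens right.
Focus is p units from the vertex along the axis: (h + p, k).

(11, -3)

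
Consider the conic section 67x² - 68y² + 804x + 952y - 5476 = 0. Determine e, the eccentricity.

e = 3√255/34

Rearranging, 67(x² + 12x) -68(y² - 14y) = 5476.
Complete the square in x and y: 67(x + 6)² -68(y - 7)² = 5476 + 2412 - 3332 = 4556
Divide through by 4556 to get (x + 6)²/68 - (y - 7)²/67 = 1.
Hyperbola, center (-6, 7), transverse axis horizontal; a² = 68, b² = 67.
c² = a² + b² = 135, so c = 3√15.
e = c/a = 3√15/2√17 = 3√255/34.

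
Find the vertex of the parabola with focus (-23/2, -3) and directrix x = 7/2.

(-4, -3)

The vertex is the midpoint between the focus and the directrix along the axis of symmetry.
Axis is horizontal (directrix is vertical). Vertex x-coordinate = (-23/2 + 7/2)/2 = -4; y-coordinate = -3.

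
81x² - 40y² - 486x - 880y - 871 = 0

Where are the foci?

(3, -22) and (3, 0)

Collect terms: 81(x² - 6x) -40(y² + 22y) = 871
Complete the square: 81(x - 3)² -40(y + 11)² = 871 + 729 - 4840 = -3240
Dividing both sides by -3240: (y + 11)²/81 - (x - 3)²/40 = 1
Hyperbola, center (3, -11), transverse axis vertical; a² = 81, b² = 40.
c² = a² + b² = 81 + 40 = 121, so c = 11.
Foci lie on the vertical axis through the center: (h, k ± c).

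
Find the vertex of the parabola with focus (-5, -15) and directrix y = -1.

(-5, -8)

The vertex is the midpoint between the focus and the directrix along the axis of symmetry.
Axis is vertical (directrix is horizontal). Vertex y-coordinate = (-15 + (-1))/2 = -8; x-coordinate = -5.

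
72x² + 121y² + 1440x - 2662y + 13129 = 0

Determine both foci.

72(x² + 20x) + 121(y² - 22y) = -13129
72(x + 10)² + 121(y - 11)² = -13129 + 7200 + 14641 = 8712
Dividing both sides by 8712: (x + 10)²/121 + (y - 11)²/72 = 1
Ellipse, center (-10, 11), major axis horizontal; a² = 121, b² = 72.
c² = a² - b² = 121 - 72 = 49, so c = 7.
Foci lie on the horizontal axis through the center: (h ± c, k).

(-17, 11) and (-3, 11)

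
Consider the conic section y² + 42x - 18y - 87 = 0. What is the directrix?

Only y is squared. Complete the square in y: (y - 9)² = -42(x - 4).
Vertex (4, 9); 4p = -42 so p = -21/2. Opens left.
Directrix is the vertical line x = h − p = 4 − (-21/2) = 29/2.

x = 29/2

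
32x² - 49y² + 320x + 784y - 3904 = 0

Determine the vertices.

32(x² + 10x) -49(y² - 16y) = 3904
Completing the square gives 32(x + 5)² -49(y - 8)² = 3904 + 800 - 3136 = 1568.
Dividing both sides by 1568: (x + 5)²/49 - (y - 8)²/32 = 1
Hyperbola, center (-5, 8), transverse axis horizontal; a² = 49, b² = 32.
a = 7. Vertices at (h ± a, k).

(-12, 8) and (2, 8)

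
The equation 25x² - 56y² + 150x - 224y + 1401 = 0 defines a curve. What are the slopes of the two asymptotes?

25(x² + 6x) -56(y² + 4y) = -1401
25(x + 3)² -56(y + 2)² = -1401 + 225 - 224 = -1400
Divide by -1400: (y + 2)²/25 - (x + 3)²/56 = 1
Hyperbola, center (-3, -2), transverse axis vertical; a² = 25, b² = 56.
For a vertical hyperbola the asymptotes have slope ±a/b.
Here that is ±5/2√14 = ±5√14/28.

5√14/28 and -5√14/28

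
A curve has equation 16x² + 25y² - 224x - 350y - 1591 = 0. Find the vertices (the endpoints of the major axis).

16(x² - 14x) + 25(y² - 14y) = 1591
Completing the square gives 16(x - 7)² + 25(y - 7)² = 1591 + 784 + 1225 = 3600.
Divide through by 3600 to get (x - 7)²/225 + (y - 7)²/144 = 1.
Ellipse, center (7, 7), major axis horizontal; a² = 225, b² = 144.
a = 15. Vertices at (h ± a, k).

(-8, 7) and (22, 7)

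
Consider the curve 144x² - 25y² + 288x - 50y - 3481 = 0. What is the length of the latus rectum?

Collect terms: 144(x² + 2x) -25(y² + 2y) = 3481
Complete the square in x and y: 144(x + 1)² -25(y + 1)² = 3481 + 144 - 25 = 3600
Divide by 3600: (x + 1)²/25 - (y + 1)²/144 = 1
Hyperbola, center (-1, -1), transverse axis horizontal; a² = 25, b² = 144.
Latus rectum length = 2b²/a = 2·144/5 = 288/5.

288/5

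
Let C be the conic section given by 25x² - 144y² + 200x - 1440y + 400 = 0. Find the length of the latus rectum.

Group the x- and y-terms: 25(x² + 8x) -144(y² + 10y) = -400
Complete the square: 25(x + 4)² -144(y + 5)² = -400 + 400 - 3600 = -3600
Divide through by -3600 to get (y + 5)²/25 - (x + 4)²/144 = 1.
Hyperbola, center (-4, -5), transverse axis vertical; a² = 25, b² = 144.
Latus rectum length = 2b²/a = 2·144/5 = 288/5.

288/5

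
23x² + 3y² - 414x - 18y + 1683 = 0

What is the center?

Rearranging, 23(x² - 18x) + 3(y² - 6y) = -1683.
Completing the square gives 23(x - 9)² + 3(y - 3)² = -1683 + 1863 + 27 = 207.
Divide through by 207 to get (x - 9)²/9 + (y - 3)²/69 = 1.
Ellipse with center (9, 3).

(9, 3)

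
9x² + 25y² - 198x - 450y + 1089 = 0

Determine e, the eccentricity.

e = 4/5

Rearranging, 9(x² - 22x) + 25(y² - 18y) = -1089.
Completing the square gives 9(x - 11)² + 25(y - 9)² = -1089 + 1089 + 2025 = 2025.
Divide through by 2025 to get (x - 11)²/225 + (y - 9)²/81 = 1.
Ellipse, center (11, 9), major axis horizontal; a² = 225, b² = 81.
c² = a² - b² = 144, so c = 12.
e = c/a = 12/15 = 4/5.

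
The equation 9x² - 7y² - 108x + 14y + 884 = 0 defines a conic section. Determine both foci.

(6, -11) and (6, 13)

Rearranging, 9(x² - 12x) -7(y² - 2y) = -884.
Completing the square gives 9(x - 6)² -7(y - 1)² = -884 + 324 - 7 = -567.
Divide through by -567 to get (y - 1)²/81 - (x - 6)²/63 = 1.
Hyperbola, center (6, 1), transverse axis vertical; a² = 81, b² = 63.
c² = a² + b² = 81 + 63 = 144, so c = 12.
Foci lie on the vertical axis through the center: (h, k ± c).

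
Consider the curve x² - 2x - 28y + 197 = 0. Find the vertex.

(1, 7)

Only x is squared. Complete the square in x: (x - 1)² = 28(y - 7).
Vertex (1, 7); 4p = 28 so p = 7. Opens up.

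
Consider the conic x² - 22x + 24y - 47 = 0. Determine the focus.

(11, 1)

Only x is squared. Complete the square in x: (x - 11)² = -24(y - 7).
Vertex (11, 7); 4p = -24 so p = -6. Opens down.
Focus is p units from the vertex along the axis: (h, k + p).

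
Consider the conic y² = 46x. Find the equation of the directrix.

Vertex (0, 0); 4p = 46 so p = 23/2. Opens right.
Directrix is the vertical line x = h − p = 0 − (23/2) = -23/2.

x = -23/2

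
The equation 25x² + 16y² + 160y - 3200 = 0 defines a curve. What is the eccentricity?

Group: 25x² + 16(y² + 10y) = 3200
25x² + 16(y + 5)² = 3200 + 0 + 400 = 3600
Dividing both sides by 3600: x²/144 + (y + 5)²/225 = 1
Ellipse, center (0, -5), major axis vertical; a² = 225, b² = 144.
c² = a² - b² = 81, so c = 9.
e = c/a = 9/15 = 3/5.

e = 3/5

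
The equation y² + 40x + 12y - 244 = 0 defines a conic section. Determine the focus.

Only y is squared. Complete the square in y: (y + 6)² = -40(x - 7).
Vertex (7, -6); 4p = -40 so p = -10. Opens left.
Focus is p units from the vertex along the axis: (h + p, k).

(-3, -6)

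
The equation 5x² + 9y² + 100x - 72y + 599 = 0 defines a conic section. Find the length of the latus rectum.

Group the x- and y-terms: 5(x² + 20x) + 9(y² - 8y) = -599
Complete the square in x and y: 5(x + 10)² + 9(y - 4)² = -599 + 500 + 144 = 45
Dividing both sides by 45: (x + 10)²/9 + (y - 4)²/5 = 1
Ellipse, center (-10, 4), major axis horizontal; a² = 9, b² = 5.
Latus rectum length = 2b²/a = 2·5/3 = 10/3.

10/3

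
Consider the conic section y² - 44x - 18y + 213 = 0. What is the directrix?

Only y is squared. Complete the square in y: (y - 9)² = 44(x - 3).
Vertex (3, 9); 4p = 44 so p = 11. Opens right.
Directrix is the vertical line x = h − p = 3 − (11) = -8.

x = -8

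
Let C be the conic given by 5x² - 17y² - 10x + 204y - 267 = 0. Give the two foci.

Group: 5(x² - 2x) -17(y² - 12y) = 267
Complete the square in x and y: 5(x - 1)² -17(y - 6)² = 267 + 5 - 612 = -340
Dividing both sides by -340: (y - 6)²/20 - (x - 1)²/68 = 1
Hyperbola, center (1, 6), transverse axis vertical; a² = 20, b² = 68.
c² = a² + b² = 20 + 68 = 88, so c = 2√22.
Foci lie on the vertical axis through the center: (h, k ± c).

(1, 6 - 2√22) and (1, 6 + 2√22)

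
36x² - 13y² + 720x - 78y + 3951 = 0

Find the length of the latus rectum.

13/3

Rearranging, 36(x² + 20x) -13(y² + 6y) = -3951.
36(x + 10)² -13(y + 3)² = -3951 + 3600 - 117 = -468
Dividing both sides by -468: (y + 3)²/36 - (x + 10)²/13 = 1
Hyperbola, center (-10, -3), transverse axis vertical; a² = 36, b² = 13.
Latus rectum length = 2b²/a = 2·13/6 = 13/3.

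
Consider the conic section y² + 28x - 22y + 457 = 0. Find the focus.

Only y is squared. Complete the square in y: (y - 11)² = -28(x + 12).
Vertex (-12, 11); 4p = -28 so p = -7. Opens left.
Focus is p units from the vertex along the axis: (h + p, k).

(-19, 11)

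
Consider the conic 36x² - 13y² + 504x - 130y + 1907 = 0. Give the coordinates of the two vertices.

(-7, -11) and (-7, 1)

Collect terms: 36(x² + 14x) -13(y² + 10y) = -1907
Complete the square in x and y: 36(x + 7)² -13(y + 5)² = -1907 + 1764 - 325 = -468
Divide by -468: (y + 5)²/36 - (x + 7)²/13 = 1
Hyperbola, center (-7, -5), transverse axis vertical; a² = 36, b² = 13.
a = 6. Vertices at (h, k ± a).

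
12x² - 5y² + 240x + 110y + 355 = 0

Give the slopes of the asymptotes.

2√15/5 and -2√15/5

Group: 12(x² + 20x) -5(y² - 22y) = -355
Complete the square: 12(x + 10)² -5(y - 11)² = -355 + 1200 - 605 = 240
Dividing both sides by 240: (x + 10)²/20 - (y - 11)²/48 = 1
Hyperbola, center (-10, 11), transverse axis horizontal; a² = 20, b² = 48.
For a horizontal hyperbola the asymptotes have slope ±b/a.
Here that is ±4√3/2√5 = ±2√15/5.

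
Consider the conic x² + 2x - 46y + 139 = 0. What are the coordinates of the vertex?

Only x is squared. Complete the square in x: (x + 1)² = 46(y - 3).
Vertex (-1, 3); 4p = 46 so p = 23/2. Opens up.

(-1, 3)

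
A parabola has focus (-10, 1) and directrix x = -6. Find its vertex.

(-8, 1)

The vertex is the midpoint between the focus and the directrix along the axis of symmetry.
Axis is horizontal (directrix is vertical). Vertex x-coordinate = (-10 + (-6))/2 = -8; y-coordinate = 1.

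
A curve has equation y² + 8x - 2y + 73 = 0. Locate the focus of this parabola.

(-11, 1)

Only y is squared. Complete the square in y: (y - 1)² = -8(x + 9).
Vertex (-9, 1); 4p = -8 so p = -2. Opens left.
Focus is p units from the vertex along the axis: (h + p, k).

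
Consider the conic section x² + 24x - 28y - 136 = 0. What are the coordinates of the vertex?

(-12, -10)

Only x is squared. Complete the square in x: (x + 12)² = 28(y + 10).
Vertex (-12, -10); 4p = 28 so p = 7. Opens up.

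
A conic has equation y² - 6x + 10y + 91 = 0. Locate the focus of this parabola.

(25/2, -5)

Only y is squared. Complete the square in y: (y + 5)² = 6(x - 11).
Vertex (11, -5); 4p = 6 so p = 3/2. Opens right.
Focus is p units from the vertex along the axis: (h + p, k).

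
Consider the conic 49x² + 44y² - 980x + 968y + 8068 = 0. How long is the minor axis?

4√11

Group the x- and y-terms: 49(x² - 20x) + 44(y² + 22y) = -8068
Completing the square gives 49(x - 10)² + 44(y + 11)² = -8068 + 4900 + 5324 = 2156.
Dividing both sides by 2156: (x - 10)²/44 + (y + 11)²/49 = 1
Ellipse, center (10, -11), major axis vertical; a² = 49, b² = 44.
b² = 44 so b = 2√11; the minor axis has length 2b = 4√11.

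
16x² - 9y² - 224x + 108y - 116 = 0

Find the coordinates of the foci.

(-3, 6) and (17, 6)

Group the x- and y-terms: 16(x² - 14x) -9(y² - 12y) = 116
Complete the square: 16(x - 7)² -9(y - 6)² = 116 + 784 - 324 = 576
Divide through by 576 to get (x - 7)²/36 - (y - 6)²/64 = 1.
Hyperbola, center (7, 6), transverse axis horizontal; a² = 36, b² = 64.
c² = a² + b² = 36 + 64 = 100, so c = 10.
Foci lie on the horizontal axis through the center: (h ± c, k).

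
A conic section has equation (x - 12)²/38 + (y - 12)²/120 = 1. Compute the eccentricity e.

Center (12, 12). The larger denominator 120 sits under the y-term, so the major axis is vertical; a² = 120, b² = 38.
c² = a² - b² = 82, so c = √82.
e = c/a = √82/2√30 = √615/30.

e = √615/30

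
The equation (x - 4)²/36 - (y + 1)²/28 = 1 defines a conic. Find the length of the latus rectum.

Center (4, -1). The positive term is the x-term, so the transverse axis is horizontal; a² = 36, b² = 28.
Latus rectum length = 2b²/a = 2·28/6 = 28/3.

28/3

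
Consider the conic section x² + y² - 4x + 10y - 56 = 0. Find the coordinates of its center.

(x² - 4x) + (y² + 10y) = 56
Completing the square gives (x - 2)² + (y + 5)² = 56 + 4 + 25 = 85.
So (x - 2)² + (y + 5)² = 85.
Circle centered at (2, -5) with r² = 85.

(2, -5)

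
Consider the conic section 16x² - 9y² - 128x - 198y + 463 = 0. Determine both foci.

(4, -26) and (4, 4)

Group: 16(x² - 8x) -9(y² + 22y) = -463
Complete the square in x and y: 16(x - 4)² -9(y + 11)² = -463 + 256 - 1089 = -1296
Divide by -1296: (y + 11)²/144 - (x - 4)²/81 = 1
Hyperbola, center (4, -11), transverse axis vertical; a² = 144, b² = 81.
c² = a² + b² = 144 + 81 = 225, so c = 15.
Foci lie on the vertical axis through the center: (h, k ± c).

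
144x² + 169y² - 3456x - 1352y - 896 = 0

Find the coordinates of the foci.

Group: 144(x² - 24x) + 169(y² - 8y) = 896
Completing the square gives 144(x - 12)² + 169(y - 4)² = 896 + 20736 + 2704 = 24336.
Divide through by 24336 to get (x - 12)²/169 + (y - 4)²/144 = 1.
Ellipse, center (12, 4), major axis horizontal; a² = 169, b² = 144.
c² = a² - b² = 169 - 144 = 25, so c = 5.
Foci lie on the horizontal axis through the center: (h ± c, k).

(7, 4) and (17, 4)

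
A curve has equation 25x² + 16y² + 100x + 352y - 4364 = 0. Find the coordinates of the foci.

Rearranging, 25(x² + 4x) + 16(y² + 22y) = 4364.
Complete the square: 25(x + 2)² + 16(y + 11)² = 4364 + 100 + 1936 = 6400
Divide by 6400: (x + 2)²/256 + (y + 11)²/400 = 1
Ellipse, center (-2, -11), major axis vertical; a² = 400, b² = 256.
c² = a² - b² = 400 - 256 = 144, so c = 12.
Foci lie on the vertical axis through the center: (h, k ± c).

(-2, -23) and (-2, 1)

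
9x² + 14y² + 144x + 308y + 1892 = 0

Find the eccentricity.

Rearranging, 9(x² + 16x) + 14(y² + 22y) = -1892.
Complete the square: 9(x + 8)² + 14(y + 11)² = -1892 + 576 + 1694 = 378
Divide by 378: (x + 8)²/42 + (y + 11)²/27 = 1
Ellipse, center (-8, -11), major axis horizontal; a² = 42, b² = 27.
c² = a² - b² = 15, so c = √15.
e = c/a = √15/√42 = √70/14.

e = √70/14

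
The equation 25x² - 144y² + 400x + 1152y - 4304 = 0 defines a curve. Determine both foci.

Collect terms: 25(x² + 16x) -144(y² - 8y) = 4304
Complete the square in x and y: 25(x + 8)² -144(y - 4)² = 4304 + 1600 - 2304 = 3600
Divide through by 3600 to get (x + 8)²/144 - (y - 4)²/25 = 1.
Hyperbola, center (-8, 4), transverse axis horizontal; a² = 144, b² = 25.
c² = a² + b² = 144 + 25 = 169, so c = 13.
Foci lie on the horizontal axis through the center: (h ± c, k).

(-21, 4) and (5, 4)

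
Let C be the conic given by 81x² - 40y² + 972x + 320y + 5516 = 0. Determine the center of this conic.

Collect terms: 81(x² + 12x) -40(y² - 8y) = -5516
Complete the square in x and y: 81(x + 6)² -40(y - 4)² = -5516 + 2916 - 640 = -3240
Divide by -3240: (y - 4)²/81 - (x + 6)²/40 = 1
Hyperbola with center (-6, 4).

(-6, 4)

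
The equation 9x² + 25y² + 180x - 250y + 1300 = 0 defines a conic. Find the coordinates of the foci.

Group: 9(x² + 20x) + 25(y² - 10y) = -1300
9(x + 10)² + 25(y - 5)² = -1300 + 900 + 625 = 225
Dividing both sides by 225: (x + 10)²/25 + (y - 5)²/9 = 1
Ellipse, center (-10, 5), major axis horizontal; a² = 25, b² = 9.
c² = a² - b² = 25 - 9 = 16, so c = 4.
Foci lie on the horizontal axis through the center: (h ± c, k).

(-14, 5) and (-6, 5)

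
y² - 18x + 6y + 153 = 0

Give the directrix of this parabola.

x = 7/2

Only y is squared. Complete the square in y: (y + 3)² = 18(x - 8).
Vertex (8, -3); 4p = 18 so p = 9/2. Opens right.
Directrix is the vertical line x = h − p = 8 − (9/2) = 7/2.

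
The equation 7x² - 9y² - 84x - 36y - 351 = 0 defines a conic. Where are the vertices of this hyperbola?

Collect terms: 7(x² - 12x) -9(y² + 4y) = 351
7(x - 6)² -9(y + 2)² = 351 + 252 - 36 = 567
Divide through by 567 to get (x - 6)²/81 - (y + 2)²/63 = 1.
Hyperbola, center (6, -2), transverse axis horizontal; a² = 81, b² = 63.
a = 9. Vertices at (h ± a, k).

(-3, -2) and (15, -2)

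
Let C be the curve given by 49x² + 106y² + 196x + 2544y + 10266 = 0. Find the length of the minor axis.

14

49(x² + 4x) + 106(y² + 24y) = -10266
49(x + 2)² + 106(y + 12)² = -10266 + 196 + 15264 = 5194
Divide through by 5194 to get (x + 2)²/106 + (y + 12)²/49 = 1.
Ellipse, center (-2, -12), major axis horizontal; a² = 106, b² = 49.
b² = 49 so b = 7; the minor axis has length 2b = 14.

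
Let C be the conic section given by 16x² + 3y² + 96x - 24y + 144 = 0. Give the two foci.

(-3, 4 - √13) and (-3, 4 + √13)

Group: 16(x² + 6x) + 3(y² - 8y) = -144
16(x + 3)² + 3(y - 4)² = -144 + 144 + 48 = 48
Divide by 48: (x + 3)²/3 + (y - 4)²/16 = 1
Ellipse, center (-3, 4), major axis vertical; a² = 16, b² = 3.
c² = a² - b² = 16 - 3 = 13, so c = √13.
Foci lie on the vertical axis through the center: (h, k ± c).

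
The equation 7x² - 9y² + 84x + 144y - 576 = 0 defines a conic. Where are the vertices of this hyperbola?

(-12, 8) and (0, 8)

7(x² + 12x) -9(y² - 16y) = 576
Completing the square gives 7(x + 6)² -9(y - 8)² = 576 + 252 - 576 = 252.
Divide through by 252 to get (x + 6)²/36 - (y - 8)²/28 = 1.
Hyperbola, center (-6, 8), transverse axis horizontal; a² = 36, b² = 28.
a = 6. Vertices at (h ± a, k).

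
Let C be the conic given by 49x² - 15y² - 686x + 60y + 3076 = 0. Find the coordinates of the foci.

Group the x- and y-terms: 49(x² - 14x) -15(y² - 4y) = -3076
Completing the square gives 49(x - 7)² -15(y - 2)² = -3076 + 2401 - 60 = -735.
Divide by -735: (y - 2)²/49 - (x - 7)²/15 = 1
Hyperbola, center (7, 2), transverse axis vertical; a² = 49, b² = 15.
c² = a² + b² = 49 + 15 = 64, so c = 8.
Foci lie on the vertical axis through the center: (h, k ± c).

(7, -6) and (7, 10)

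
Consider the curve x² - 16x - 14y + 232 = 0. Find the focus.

Only x is squared. Complete the square in x: (x - 8)² = 14(y - 12).
Vertex (8, 12); 4p = 14 so p = 7/2. Opens up.
Focus is p units from the vertex along the axis: (h, k + p).

(8, 31/2)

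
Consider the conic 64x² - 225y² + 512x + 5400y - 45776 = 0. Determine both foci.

(-21, 12) and (13, 12)

Group: 64(x² + 8x) -225(y² - 24y) = 45776
64(x + 4)² -225(y - 12)² = 45776 + 1024 - 32400 = 14400
Divide by 14400: (x + 4)²/225 - (y - 12)²/64 = 1
Hyperbola, center (-4, 12), transverse axis horizontal; a² = 225, b² = 64.
c² = a² + b² = 225 + 64 = 289, so c = 17.
Foci lie on the horizontal axis through the center: (h ± c, k).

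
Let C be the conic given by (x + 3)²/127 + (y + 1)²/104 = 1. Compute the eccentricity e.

e = √2921/127

Center (-3, -1). The larger denominator 127 sits under the x-term, so the major axis is horizontal; a² = 127, b² = 104.
c² = a² - b² = 23, so c = √23.
e = c/a = √23/√127 = √2921/127.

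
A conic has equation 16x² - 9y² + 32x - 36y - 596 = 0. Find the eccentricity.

Group: 16(x² + 2x) -9(y² + 4y) = 596
Complete the square: 16(x + 1)² -9(y + 2)² = 596 + 16 - 36 = 576
Dividing both sides by 576: (x + 1)²/36 - (y + 2)²/64 = 1
Hyperbola, center (-1, -2), transverse axis horizontal; a² = 36, b² = 64.
c² = a² + b² = 100, so c = 10.
e = c/a = 10/6 = 5/3.

e = 5/3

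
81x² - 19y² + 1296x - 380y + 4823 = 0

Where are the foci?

(-8, -20) and (-8, 0)

Rearranging, 81(x² + 16x) -19(y² + 20y) = -4823.
Complete the square in x and y: 81(x + 8)² -19(y + 10)² = -4823 + 5184 - 1900 = -1539
Divide by -1539: (y + 10)²/81 - (x + 8)²/19 = 1
Hyperbola, center (-8, -10), transverse axis vertical; a² = 81, b² = 19.
c² = a² + b² = 81 + 19 = 100, so c = 10.
Foci lie on the vertical axis through the center: (h, k ± c).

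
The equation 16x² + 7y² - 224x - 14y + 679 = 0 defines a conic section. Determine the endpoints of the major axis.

Group the x- and y-terms: 16(x² - 14x) + 7(y² - 2y) = -679
Completing the square gives 16(x - 7)² + 7(y - 1)² = -679 + 784 + 7 = 112.
Divide by 112: (x - 7)²/7 + (y - 1)²/16 = 1
Ellipse, center (7, 1), major axis vertical; a² = 16, b² = 7.
a = 4. Vertices at (h, k ± a).

(7, -3) and (7, 5)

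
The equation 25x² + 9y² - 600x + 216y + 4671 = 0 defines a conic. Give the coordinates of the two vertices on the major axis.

(12, -17) and (12, -7)

25(x² - 24x) + 9(y² + 24y) = -4671
Complete the square in x and y: 25(x - 12)² + 9(y + 12)² = -4671 + 3600 + 1296 = 225
Divide through by 225 to get (x - 12)²/9 + (y + 12)²/25 = 1.
Ellipse, center (12, -12), major axis vertical; a² = 25, b² = 9.
a = 5. Vertices at (h, k ± a).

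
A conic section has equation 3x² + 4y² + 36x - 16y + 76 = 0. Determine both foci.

(-8, 2) and (-4, 2)

3(x² + 12x) + 4(y² - 4y) = -76
3(x + 6)² + 4(y - 2)² = -76 + 108 + 16 = 48
Divide by 48: (x + 6)²/16 + (y - 2)²/12 = 1
Ellipse, center (-6, 2), major axis horizontal; a² = 16, b² = 12.
c² = a² - b² = 16 - 12 = 4, so c = 2.
Foci lie on the horizontal axis through the center: (h ± c, k).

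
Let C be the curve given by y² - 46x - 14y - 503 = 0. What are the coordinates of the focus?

(-1/2, 7)

Only y is squared. Complete the square in y: (y - 7)² = 46(x + 12).
Vertex (-12, 7); 4p = 46 so p = 23/2. Opens right.
Focus is p units from the vertex along the axis: (h + p, k).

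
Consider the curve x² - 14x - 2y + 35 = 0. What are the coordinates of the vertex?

(7, -7)

Only x is squared. Complete the square in x: (x - 7)² = 2(y + 7).
Vertex (7, -7); 4p = 2 so p = 1/2. Opens up.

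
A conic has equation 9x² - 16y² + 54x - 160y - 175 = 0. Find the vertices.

(-3, -8) and (-3, -2)

Collect terms: 9(x² + 6x) -16(y² + 10y) = 175
Completing the square gives 9(x + 3)² -16(y + 5)² = 175 + 81 - 400 = -144.
Divide through by -144 to get (y + 5)²/9 - (x + 3)²/16 = 1.
Hyperbola, center (-3, -5), transverse axis vertical; a² = 9, b² = 16.
a = 3. Vertices at (h, k ± a).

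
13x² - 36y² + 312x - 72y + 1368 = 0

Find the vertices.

(-18, -1) and (-6, -1)

Rearranging, 13(x² + 24x) -36(y² + 2y) = -1368.
13(x + 12)² -36(y + 1)² = -1368 + 1872 - 36 = 468
Dividing both sides by 468: (x + 12)²/36 - (y + 1)²/13 = 1
Hyperbola, center (-12, -1), transverse axis horizontal; a² = 36, b² = 13.
a = 6. Vertices at (h ± a, k).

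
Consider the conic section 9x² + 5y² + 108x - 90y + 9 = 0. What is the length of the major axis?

24

Rearranging, 9(x² + 12x) + 5(y² - 18y) = -9.
Complete the square: 9(x + 6)² + 5(y - 9)² = -9 + 324 + 405 = 720
Divide through by 720 to get (x + 6)²/80 + (y - 9)²/144 = 1.
Ellipse, center (-6, 9), major axis vertical; a² = 144, b² = 80.
a² = 144 so a = 12; the major axis has length 2a = 24.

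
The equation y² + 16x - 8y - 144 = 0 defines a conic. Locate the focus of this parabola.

(6, 4)

Only y is squared. Complete the square in y: (y - 4)² = -16(x - 10).
Vertex (10, 4); 4p = -16 so p = -4. Opens left.
Focus is p units from the vertex along the axis: (h + p, k).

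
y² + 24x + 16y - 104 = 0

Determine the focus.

Only y is squared. Complete the square in y: (y + 8)² = -24(x - 7).
Vertex (7, -8); 4p = -24 so p = -6. Opens left.
Focus is p units from the vertex along the axis: (h + p, k).

(1, -8)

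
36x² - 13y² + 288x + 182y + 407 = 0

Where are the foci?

(-4, 0) and (-4, 14)

Group the x- and y-terms: 36(x² + 8x) -13(y² - 14y) = -407
Complete the square in x and y: 36(x + 4)² -13(y - 7)² = -407 + 576 - 637 = -468
Divide through by -468 to get (y - 7)²/36 - (x + 4)²/13 = 1.
Hyperbola, center (-4, 7), transverse axis vertical; a² = 36, b² = 13.
c² = a² + b² = 36 + 13 = 49, so c = 7.
Foci lie on the vertical axis through the center: (h, k ± c).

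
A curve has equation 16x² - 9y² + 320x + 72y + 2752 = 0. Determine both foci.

16(x² + 20x) -9(y² - 8y) = -2752
Complete the square: 16(x + 10)² -9(y - 4)² = -2752 + 1600 - 144 = -1296
Divide through by -1296 to get (y - 4)²/144 - (x + 10)²/81 = 1.
Hyperbola, center (-10, 4), transverse axis vertical; a² = 144, b² = 81.
c² = a² + b² = 144 + 81 = 225, so c = 15.
Foci lie on the vertical axis through the center: (h, k ± c).

(-10, -11) and (-10, 19)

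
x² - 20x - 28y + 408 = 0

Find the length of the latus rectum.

Only x is squared. Complete the square in x: (x - 10)² = 28(y - 11).
Vertex (10, 11); 4p = 28 so p = 7. Opens up.
Latus rectum length = |4p| = 28.

28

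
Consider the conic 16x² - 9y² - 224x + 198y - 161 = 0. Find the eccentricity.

e = 5/4

Collect terms: 16(x² - 14x) -9(y² - 22y) = 161
Complete the square in x and y: 16(x - 7)² -9(y - 11)² = 161 + 784 - 1089 = -144
Dividing both sides by -144: (y - 11)²/16 - (x - 7)²/9 = 1
Hyperbola, center (7, 11), transverse axis vertical; a² = 16, b² = 9.
c² = a² + b² = 25, so c = 5.
e = c/a = 5/4.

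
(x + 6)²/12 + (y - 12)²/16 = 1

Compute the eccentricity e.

Center (-6, 12). The larger denominator 16 sits under the y-term, so the major axis is vertical; a² = 16, b² = 12.
c² = a² - b² = 4, so c = 2.
e = c/a = 2/4 = 1/2.

e = 1/2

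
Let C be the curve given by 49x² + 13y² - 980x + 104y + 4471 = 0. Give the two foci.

Collect terms: 49(x² - 20x) + 13(y² + 8y) = -4471
Complete the square in x and y: 49(x - 10)² + 13(y + 4)² = -4471 + 4900 + 208 = 637
Divide by 637: (x - 10)²/13 + (y + 4)²/49 = 1
Ellipse, center (10, -4), major axis vertical; a² = 49, b² = 13.
c² = a² - b² = 49 - 13 = 36, so c = 6.
Foci lie on the vertical axis through the center: (h, k ± c).

(10, -10) and (10, 2)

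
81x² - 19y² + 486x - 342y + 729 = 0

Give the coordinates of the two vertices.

Group: 81(x² + 6x) -19(y² + 18y) = -729
Completing the square gives 81(x + 3)² -19(y + 9)² = -729 + 729 - 1539 = -1539.
Dividing both sides by -1539: (y + 9)²/81 - (x + 3)²/19 = 1
Hyperbola, center (-3, -9), transverse axis vertical; a² = 81, b² = 19.
a = 9. Vertices at (h, k ± a).

(-3, -18) and (-3, 0)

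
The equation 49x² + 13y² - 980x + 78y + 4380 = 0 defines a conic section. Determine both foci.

(10, -9) and (10, 3)

Group: 49(x² - 20x) + 13(y² + 6y) = -4380
Complete the square in x and y: 49(x - 10)² + 13(y + 3)² = -4380 + 4900 + 117 = 637
Divide by 637: (x - 10)²/13 + (y + 3)²/49 = 1
Ellipse, center (10, -3), major axis vertical; a² = 49, b² = 13.
c² = a² - b² = 49 - 13 = 36, so c = 6.
Foci lie on the vertical axis through the center: (h, k ± c).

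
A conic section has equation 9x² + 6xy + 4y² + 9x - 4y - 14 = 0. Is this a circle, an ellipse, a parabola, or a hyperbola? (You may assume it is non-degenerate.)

ellipse

A = 9, B = 6, C = 4.
Discriminant B² − 4AC = 6² − 4·9·4 = -108.
B² − 4AC < 0 ⇒ ellipse.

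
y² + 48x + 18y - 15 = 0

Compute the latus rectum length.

Only y is squared. Complete the square in y: (y + 9)² = -48(x - 2).
Vertex (2, -9); 4p = -48 so p = -12. Opens left.
Latus rectum length = |4p| = 48.

48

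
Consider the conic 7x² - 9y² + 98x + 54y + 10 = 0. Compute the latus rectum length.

28/3

Group: 7(x² + 14x) -9(y² - 6y) = -10
Complete the square in x and y: 7(x + 7)² -9(y - 3)² = -10 + 343 - 81 = 252
Divide through by 252 to get (x + 7)²/36 - (y - 3)²/28 = 1.
Hyperbola, center (-7, 3), transverse axis horizontal; a² = 36, b² = 28.
Latus rectum length = 2b²/a = 2·28/6 = 28/3.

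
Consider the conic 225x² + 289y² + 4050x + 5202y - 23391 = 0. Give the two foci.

Group: 225(x² + 18x) + 289(y² + 18y) = 23391
Complete the square: 225(x + 9)² + 289(y + 9)² = 23391 + 18225 + 23409 = 65025
Divide through by 65025 to get (x + 9)²/289 + (y + 9)²/225 = 1.
Ellipse, center (-9, -9), major axis horizontal; a² = 289, b² = 225.
c² = a² - b² = 289 - 225 = 64, so c = 8.
Foci lie on the horizontal axis through the center: (h ± c, k).

(-17, -9) and (-1, -9)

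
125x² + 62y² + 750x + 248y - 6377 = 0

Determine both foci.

Collect terms: 125(x² + 6x) + 62(y² + 4y) = 6377
Complete the square in x and y: 125(x + 3)² + 62(y + 2)² = 6377 + 1125 + 248 = 7750
Divide by 7750: (x + 3)²/62 + (y + 2)²/125 = 1
Ellipse, center (-3, -2), major axis vertical; a² = 125, b² = 62.
c² = a² - b² = 125 - 62 = 63, so c = 3√7.
Foci lie on the vertical axis through the center: (h, k ± c).

(-3, -2 - 3√7) and (-3, -2 + 3√7)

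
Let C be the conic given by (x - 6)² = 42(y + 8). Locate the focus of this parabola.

(6, 5/2)

Vertex (6, -8); 4p = 42 so p = 21/2. Opens up.
Focus is p units from the vertex along the axis: (h, k + p).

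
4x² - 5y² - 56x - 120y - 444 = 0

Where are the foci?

4(x² - 14x) -5(y² + 24y) = 444
4(x - 7)² -5(y + 12)² = 444 + 196 - 720 = -80
Divide by -80: (y + 12)²/16 - (x - 7)²/20 = 1
Hyperbola, center (7, -12), transverse axis vertical; a² = 16, b² = 20.
c² = a² + b² = 16 + 20 = 36, so c = 6.
Foci lie on the vertical axis through the center: (h, k ± c).

(7, -18) and (7, -6)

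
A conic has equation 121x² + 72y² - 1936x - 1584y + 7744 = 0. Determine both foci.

Group the x- and y-terms: 121(x² - 16x) + 72(y² - 22y) = -7744
121(x - 8)² + 72(y - 11)² = -7744 + 7744 + 8712 = 8712
Divide by 8712: (x - 8)²/72 + (y - 11)²/121 = 1
Ellipse, center (8, 11), major axis vertical; a² = 121, b² = 72.
c² = a² - b² = 121 - 72 = 49, so c = 7.
Foci lie on the vertical axis through the center: (h, k ± c).

(8, 4) and (8, 18)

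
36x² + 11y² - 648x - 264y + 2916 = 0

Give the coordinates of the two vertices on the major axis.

(9, 0) and (9, 24)

Rearranging, 36(x² - 18x) + 11(y² - 24y) = -2916.
Complete the square: 36(x - 9)² + 11(y - 12)² = -2916 + 2916 + 1584 = 1584
Divide through by 1584 to get (x - 9)²/44 + (y - 12)²/144 = 1.
Ellipse, center (9, 12), major axis vertical; a² = 144, b² = 44.
a = 12. Vertices at (h, k ± a).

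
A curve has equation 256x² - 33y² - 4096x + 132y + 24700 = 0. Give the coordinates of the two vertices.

(8, -14) and (8, 18)

256(x² - 16x) -33(y² - 4y) = -24700
Completing the square gives 256(x - 8)² -33(y - 2)² = -24700 + 16384 - 132 = -8448.
Divide through by -8448 to get (y - 2)²/256 - (x - 8)²/33 = 1.
Hyperbola, center (8, 2), transverse axis vertical; a² = 256, b² = 33.
a = 16. Vertices at (h, k ± a).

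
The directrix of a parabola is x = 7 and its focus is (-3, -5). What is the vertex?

(2, -5)

The vertex is the midpoint between the focus and the directrix along the axis of symmetry.
Axis is horizontal (directrix is vertical). Vertex x-coordinate = (-3 + 7)/2 = 2; y-coordinate = -5.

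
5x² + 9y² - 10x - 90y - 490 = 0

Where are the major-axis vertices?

(-11, 5) and (13, 5)

Rearranging, 5(x² - 2x) + 9(y² - 10y) = 490.
Completing the square gives 5(x - 1)² + 9(y - 5)² = 490 + 5 + 225 = 720.
Divide by 720: (x - 1)²/144 + (y - 5)²/80 = 1
Ellipse, center (1, 5), major axis horizontal; a² = 144, b² = 80.
a = 12. Vertices at (h ± a, k).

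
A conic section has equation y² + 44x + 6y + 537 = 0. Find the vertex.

Only y is squared. Complete the square in y: (y + 3)² = -44(x + 12).
Vertex (-12, -3); 4p = -44 so p = -11. Opens left.

(-12, -3)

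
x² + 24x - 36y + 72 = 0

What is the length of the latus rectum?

Only x is squared. Complete the square in x: (x + 12)² = 36(y + 2).
Vertex (-12, -2); 4p = 36 so p = 9. Opens up.
Latus rectum length = |4p| = 36.

36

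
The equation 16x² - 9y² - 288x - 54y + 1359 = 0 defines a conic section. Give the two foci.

Collect terms: 16(x² - 18x) -9(y² + 6y) = -1359
16(x - 9)² -9(y + 3)² = -1359 + 1296 - 81 = -144
Divide by -144: (y + 3)²/16 - (x - 9)²/9 = 1
Hyperbola, center (9, -3), transverse axis vertical; a² = 16, b² = 9.
c² = a² + b² = 16 + 9 = 25, so c = 5.
Foci lie on the vertical axis through the center: (h, k ± c).

(9, -8) and (9, 2)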